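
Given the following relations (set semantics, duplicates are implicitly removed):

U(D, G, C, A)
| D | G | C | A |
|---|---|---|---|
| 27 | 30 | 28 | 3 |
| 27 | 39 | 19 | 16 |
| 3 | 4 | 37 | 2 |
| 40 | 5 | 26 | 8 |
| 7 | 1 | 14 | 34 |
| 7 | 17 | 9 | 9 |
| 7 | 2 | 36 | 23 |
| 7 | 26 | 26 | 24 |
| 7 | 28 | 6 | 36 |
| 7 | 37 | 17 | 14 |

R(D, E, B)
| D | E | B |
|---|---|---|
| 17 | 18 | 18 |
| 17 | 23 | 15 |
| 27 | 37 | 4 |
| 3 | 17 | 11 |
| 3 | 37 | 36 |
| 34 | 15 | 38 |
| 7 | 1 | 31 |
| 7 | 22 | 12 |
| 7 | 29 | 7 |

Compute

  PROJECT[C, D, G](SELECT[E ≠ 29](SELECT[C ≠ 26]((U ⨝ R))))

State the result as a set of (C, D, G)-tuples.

{(14, 7, 1), (17, 7, 37), (19, 27, 39), (28, 27, 30), (36, 7, 2), (37, 3, 4), (6, 7, 28), (9, 7, 17)}

Natural join on D: {(27, 30, 28, 3, 37, 4), (27, 39, 19, 16, 37, 4), (3, 4, 37, 2, 17, 11), (3, 4, 37, 2, 37, 36), (7, 1, 14, 34, 1, 31), (7, 1, 14, 34, 22, 12), (7, 1, 14, 34, 29, 7), (7, 17, 9, 9, 1, 31), (7, 17, 9, 9, 22, 12), (7, 17, 9, 9, 29, 7), (7, 2, 36, 23, 1, 31), (7, 2, 36, 23, 22, 12), (7, 2, 36, 23, 29, 7), (7, 26, 26, 24, 1, 31), (7, 26, 26, 24, 22, 12), (7, 26, 26, 24, 29, 7), (7, 28, 6, 36, 1, 31), (7, 28, 6, 36, 22, 12), (7, 28, 6, 36, 29, 7), (7, 37, 17, 14, 1, 31), (7, 37, 17, 14, 22, 12), (7, 37, 17, 14, 29, 7)}
Filtering on C ≠ 26 leaves {(27, 30, 28, 3, 37, 4), (27, 39, 19, 16, 37, 4), (3, 4, 37, 2, 17, 11), (3, 4, 37, 2, 37, 36), (7, 1, 14, 34, 1, 31), (7, 1, 14, 34, 22, 12), (7, 1, 14, 34, 29, 7), (7, 17, 9, 9, 1, 31), (7, 17, 9, 9, 22, 12), (7, 17, 9, 9, 29, 7), (7, 2, 36, 23, 1, 31), (7, 2, 36, 23, 22, 12), (7, 2, 36, 23, 29, 7), (7, 28, 6, 36, 1, 31), (7, 28, 6, 36, 22, 12), (7, 28, 6, 36, 29, 7), (7, 37, 17, 14, 1, 31), (7, 37, 17, 14, 22, 12), (7, 37, 17, 14, 29, 7)}.
Filtering on E ≠ 29 leaves {(27, 30, 28, 3, 37, 4), (27, 39, 19, 16, 37, 4), (3, 4, 37, 2, 17, 11), (3, 4, 37, 2, 37, 36), (7, 1, 14, 34, 1, 31), (7, 1, 14, 34, 22, 12), (7, 17, 9, 9, 1, 31), (7, 17, 9, 9, 22, 12), (7, 2, 36, 23, 1, 31), (7, 2, 36, 23, 22, 12), (7, 28, 6, 36, 1, 31), (7, 28, 6, 36, 22, 12), (7, 37, 17, 14, 1, 31), (7, 37, 17, 14, 22, 12)}.
Projecting to C, D, G (6 duplicate(s) eliminated): {(14, 7, 1), (17, 7, 37), (19, 27, 39), (28, 27, 30), (36, 7, 2), (37, 3, 4), (6, 7, 28), (9, 7, 17)}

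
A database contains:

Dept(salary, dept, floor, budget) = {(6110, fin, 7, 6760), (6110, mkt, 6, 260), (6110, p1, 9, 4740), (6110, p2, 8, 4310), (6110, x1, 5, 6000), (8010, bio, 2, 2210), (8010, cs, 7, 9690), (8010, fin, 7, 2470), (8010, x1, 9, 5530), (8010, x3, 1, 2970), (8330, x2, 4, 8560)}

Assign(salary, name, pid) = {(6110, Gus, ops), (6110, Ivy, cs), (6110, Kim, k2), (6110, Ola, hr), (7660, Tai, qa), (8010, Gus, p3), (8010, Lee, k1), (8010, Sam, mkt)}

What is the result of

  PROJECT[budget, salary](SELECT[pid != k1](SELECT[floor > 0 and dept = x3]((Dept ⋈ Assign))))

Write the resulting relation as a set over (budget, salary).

{(2970, 8010)}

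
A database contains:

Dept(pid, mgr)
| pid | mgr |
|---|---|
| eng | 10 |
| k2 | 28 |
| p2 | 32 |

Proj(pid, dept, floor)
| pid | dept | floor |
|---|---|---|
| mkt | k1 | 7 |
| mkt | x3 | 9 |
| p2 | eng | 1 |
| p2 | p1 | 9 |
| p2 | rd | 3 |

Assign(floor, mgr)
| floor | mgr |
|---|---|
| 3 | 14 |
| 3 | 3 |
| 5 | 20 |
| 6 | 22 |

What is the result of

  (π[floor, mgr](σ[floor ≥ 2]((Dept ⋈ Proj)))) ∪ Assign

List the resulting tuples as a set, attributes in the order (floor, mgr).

Natural join on pid: {(p2, 32, eng, 1), (p2, 32, p1, 9), (p2, 32, rd, 3)}
Selection floor ≥ 2: {(p2, 32, p1, 9), (p2, 32, rd, 3)}
Keep only column(s) floor, mgr: {(3, 32), (9, 32)}
Union: {(3, 32), (9, 32)} with {(3, 14), (3, 3), (5, 20), (6, 22)} → {(3, 14), (3, 3), (3, 32), (5, 20), (6, 22), (9, 32)}

{(3, 14), (3, 3), (3, 32), (5, 20), (6, 22), (9, 32)}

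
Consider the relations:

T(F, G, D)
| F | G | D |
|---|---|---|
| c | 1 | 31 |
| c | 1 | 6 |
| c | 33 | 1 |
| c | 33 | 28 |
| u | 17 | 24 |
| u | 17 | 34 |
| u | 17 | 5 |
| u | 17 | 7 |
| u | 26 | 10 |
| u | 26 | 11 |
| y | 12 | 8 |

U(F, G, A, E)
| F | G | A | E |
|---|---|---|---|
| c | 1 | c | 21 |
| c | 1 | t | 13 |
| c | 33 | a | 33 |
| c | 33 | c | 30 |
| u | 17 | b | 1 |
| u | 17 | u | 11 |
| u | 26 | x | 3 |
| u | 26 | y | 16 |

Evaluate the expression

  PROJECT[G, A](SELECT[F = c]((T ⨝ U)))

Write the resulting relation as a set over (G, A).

Joining T and U on F, G yields {(c, 1, 31, c, 21), (c, 1, 31, t, 13), (c, 1, 6, c, 21), (c, 1, 6, t, 13), (c, 33, 1, a, 33), (c, 33, 1, c, 30), (c, 33, 28, a, 33), (c, 33, 28, c, 30), (u, 17, 24, b, 1), (u, 17, 24, u, 11), (u, 17, 34, b, 1), (u, 17, 34, u, 11), (u, 17, 5, b, 1), (u, 17, 5, u, 11), (u, 17, 7, b, 1), (u, 17, 7, u, 11), (u, 26, 10, x, 3), (u, 26, 10, y, 16), (u, 26, 11, x, 3), (u, 26, 11, y, 16)}.
Apply σ_{F = c}; surviving tuples: {(c, 1, 31, c, 21), (c, 1, 31, t, 13), (c, 1, 6, c, 21), (c, 1, 6, t, 13), (c, 33, 1, a, 33), (c, 33, 1, c, 30), (c, 33, 28, a, 33), (c, 33, 28, c, 30)}
Projecting to G, A (4 duplicate(s) eliminated): {(1, c), (1, t), (33, a), (33, c)}

{(1, c), (1, t), (33, a), (33, c)}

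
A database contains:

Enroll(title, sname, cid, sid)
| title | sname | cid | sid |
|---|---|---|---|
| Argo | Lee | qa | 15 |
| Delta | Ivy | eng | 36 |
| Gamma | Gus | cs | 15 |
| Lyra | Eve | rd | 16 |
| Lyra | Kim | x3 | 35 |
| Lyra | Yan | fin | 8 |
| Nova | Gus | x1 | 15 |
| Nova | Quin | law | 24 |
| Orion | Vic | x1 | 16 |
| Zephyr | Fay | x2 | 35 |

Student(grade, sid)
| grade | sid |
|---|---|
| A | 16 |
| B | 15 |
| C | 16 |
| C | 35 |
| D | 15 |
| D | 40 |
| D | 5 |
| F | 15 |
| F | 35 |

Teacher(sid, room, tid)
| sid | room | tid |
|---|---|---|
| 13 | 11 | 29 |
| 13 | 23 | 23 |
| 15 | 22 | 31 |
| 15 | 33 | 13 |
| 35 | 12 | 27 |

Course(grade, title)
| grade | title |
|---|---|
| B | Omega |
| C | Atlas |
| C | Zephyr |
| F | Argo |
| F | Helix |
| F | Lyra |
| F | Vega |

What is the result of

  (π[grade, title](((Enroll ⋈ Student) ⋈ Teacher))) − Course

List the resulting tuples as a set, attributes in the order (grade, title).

{(B, Argo), (B, Gamma), (B, Nova), (C, Lyra), (D, Argo), (D, Gamma), (D, Nova), (F, Gamma), (F, Nova), (F, Zephyr)}

Natural join on sid: {(Argo, Lee, qa, 15, B), (Argo, Lee, qa, 15, D), (Argo, Lee, qa, 15, F), (Gamma, Gus, cs, 15, B), (Gamma, Gus, cs, 15, D), (Gamma, Gus, cs, 15, F), (Lyra, Eve, rd, 16, A), (Lyra, Eve, rd, 16, C), (Lyra, Kim, x3, 35, C), (Lyra, Kim, x3, 35, F), (Nova, Gus, x1, 15, B), (Nova, Gus, x1, 15, D), (Nova, Gus, x1, 15, F), (Orion, Vic, x1, 16, A), (Orion, Vic, x1, 16, C), (Zephyr, Fay, x2, 35, C), (Zephyr, Fay, x2, 35, F)}
Natural join on sid: {(Argo, Lee, qa, 15, B, 22, 31), (Argo, Lee, qa, 15, B, 33, 13), (Argo, Lee, qa, 15, D, 22, 31), (Argo, Lee, qa, 15, D, 33, 13), (Argo, Lee, qa, 15, F, 22, 31), (Argo, Lee, qa, 15, F, 33, 13), (Gamma, Gus, cs, 15, B, 22, 31), (Gamma, Gus, cs, 15, B, 33, 13), (Gamma, Gus, cs, 15, D, 22, 31), (Gamma, Gus, cs, 15, D, 33, 13), (Gamma, Gus, cs, 15, F, 22, 31), (Gamma, Gus, cs, 15, F, 33, 13), (Lyra, Kim, x3, 35, C, 12, 27), (Lyra, Kim, x3, 35, F, 12, 27), (Nova, Gus, x1, 15, B, 22, 31), (Nova, Gus, x1, 15, B, 33, 13), (Nova, Gus, x1, 15, D, 22, 31), (Nova, Gus, x1, 15, D, 33, 13), (Nova, Gus, x1, 15, F, 22, 31), (Nova, Gus, x1, 15, F, 33, 13), (Zephyr, Fay, x2, 35, C, 12, 27), (Zephyr, Fay, x2, 35, F, 12, 27)}
Keep only column(s) grade, title (9 duplicate(s) eliminated): {(B, Argo), (B, Gamma), (B, Nova), (C, Lyra), (C, Zephyr), (D, Argo), (D, Gamma), (D, Nova), (F, Argo), (F, Gamma), (F, Lyra), (F, Nova), (F, Zephyr)}
Set difference of the two operands is {(B, Argo), (B, Gamma), (B, Nova), (C, Lyra), (D, Argo), (D, Gamma), (D, Nova), (F, Gamma), (F, Nova), (F, Zephyr)}.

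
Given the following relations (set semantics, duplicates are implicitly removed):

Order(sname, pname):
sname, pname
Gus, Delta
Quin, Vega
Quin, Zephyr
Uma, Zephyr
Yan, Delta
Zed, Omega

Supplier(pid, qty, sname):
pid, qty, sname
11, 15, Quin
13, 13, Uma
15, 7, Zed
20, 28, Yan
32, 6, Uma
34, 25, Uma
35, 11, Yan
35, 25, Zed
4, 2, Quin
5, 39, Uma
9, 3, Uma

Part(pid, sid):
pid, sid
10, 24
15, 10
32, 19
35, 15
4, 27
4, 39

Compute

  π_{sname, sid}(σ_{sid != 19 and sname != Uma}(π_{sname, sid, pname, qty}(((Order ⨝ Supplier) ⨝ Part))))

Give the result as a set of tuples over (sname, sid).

{(Quin, 27), (Quin, 39), (Yan, 15), (Zed, 10), (Zed, 15)}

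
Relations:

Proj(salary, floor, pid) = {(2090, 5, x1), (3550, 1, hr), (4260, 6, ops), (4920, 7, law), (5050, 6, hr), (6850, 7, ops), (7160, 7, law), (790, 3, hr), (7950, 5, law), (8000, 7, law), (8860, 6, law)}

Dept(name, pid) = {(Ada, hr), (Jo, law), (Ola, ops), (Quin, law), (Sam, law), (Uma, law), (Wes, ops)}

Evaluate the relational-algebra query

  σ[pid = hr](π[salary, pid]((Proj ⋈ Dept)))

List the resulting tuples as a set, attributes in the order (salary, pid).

{(3550, hr), (5050, hr), (790, hr)}

Joining Proj and Dept on pid yields {(3550, 1, hr, Ada), (4260, 6, ops, Ola), (4260, 6, ops, Wes), (4920, 7, law, Jo), (4920, 7, law, Quin), (4920, 7, law, Sam), (4920, 7, law, Uma), (5050, 6, hr, Ada), (6850, 7, ops, Ola), (6850, 7, ops, Wes), (7160, 7, law, Jo), (7160, 7, law, Quin), (7160, 7, law, Sam), (7160, 7, law, Uma), (790, 3, hr, Ada), (7950, 5, law, Jo), (7950, 5, law, Quin), (7950, 5, law, Sam), (7950, 5, law, Uma), (8000, 7, law, Jo), (8000, 7, law, Quin), (8000, 7, law, Sam), (8000, 7, law, Uma), (8860, 6, law, Jo), (8860, 6, law, Quin), (8860, 6, law, Sam), (8860, 6, law, Uma)}.
Keep only column(s) salary, pid (17 duplicate(s) eliminated): {(3550, hr), (4260, ops), (4920, law), (5050, hr), (6850, ops), (7160, law), (790, hr), (7950, law), (8000, law), (8860, law)}
σ[pid = hr]: keep tuples satisfying pid = hr → {(3550, hr), (5050, hr), (790, hr)}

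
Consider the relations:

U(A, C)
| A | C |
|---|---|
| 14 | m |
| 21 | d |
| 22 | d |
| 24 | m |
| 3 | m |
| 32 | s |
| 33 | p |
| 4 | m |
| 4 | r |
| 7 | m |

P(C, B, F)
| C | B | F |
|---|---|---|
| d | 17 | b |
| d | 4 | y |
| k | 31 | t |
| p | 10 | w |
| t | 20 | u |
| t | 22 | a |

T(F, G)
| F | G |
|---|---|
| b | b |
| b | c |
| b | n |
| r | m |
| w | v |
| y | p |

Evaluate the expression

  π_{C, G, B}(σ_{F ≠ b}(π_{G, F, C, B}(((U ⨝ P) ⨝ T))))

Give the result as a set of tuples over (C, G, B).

{(d, p, 4), (p, v, 10)}

Joining U and P on C yields {(21, d, 17, b), (21, d, 4, y), (22, d, 17, b), (22, d, 4, y), (33, p, 10, w)}.
Joining (U ⨝ P) and T on F yields {(21, d, 17, b, b), (21, d, 17, b, c), (21, d, 17, b, n), (21, d, 4, y, p), (22, d, 17, b, b), (22, d, 17, b, c), (22, d, 17, b, n), (22, d, 4, y, p), (33, p, 10, w, v)}.
π[G, F, C, B]: project onto (G, F, C, B) (4 duplicate(s) eliminated) → {(b, b, d, 17), (c, b, d, 17), (n, b, d, 17), (p, y, d, 4), (v, w, p, 10)}
Filtering on F ≠ b leaves {(p, y, d, 4), (v, w, p, 10)}.
π[C, G, B]: project onto (C, G, B) → {(d, p, 4), (p, v, 10)}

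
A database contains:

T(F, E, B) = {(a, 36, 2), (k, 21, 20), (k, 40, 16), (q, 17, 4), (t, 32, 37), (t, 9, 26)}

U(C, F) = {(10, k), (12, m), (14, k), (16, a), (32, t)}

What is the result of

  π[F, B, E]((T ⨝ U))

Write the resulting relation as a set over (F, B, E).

Natural join on F: {(a, 36, 2, 16), (k, 21, 20, 10), (k, 21, 20, 14), (k, 40, 16, 10), (k, 40, 16, 14), (t, 32, 37, 32), (t, 9, 26, 32)}
Keep only column(s) F, B, E (2 duplicate(s) eliminated): {(a, 2, 36), (k, 16, 40), (k, 20, 21), (t, 26, 9), (t, 37, 32)}

{(a, 2, 36), (k, 16, 40), (k, 20, 21), (t, 26, 9), (t, 37, 32)}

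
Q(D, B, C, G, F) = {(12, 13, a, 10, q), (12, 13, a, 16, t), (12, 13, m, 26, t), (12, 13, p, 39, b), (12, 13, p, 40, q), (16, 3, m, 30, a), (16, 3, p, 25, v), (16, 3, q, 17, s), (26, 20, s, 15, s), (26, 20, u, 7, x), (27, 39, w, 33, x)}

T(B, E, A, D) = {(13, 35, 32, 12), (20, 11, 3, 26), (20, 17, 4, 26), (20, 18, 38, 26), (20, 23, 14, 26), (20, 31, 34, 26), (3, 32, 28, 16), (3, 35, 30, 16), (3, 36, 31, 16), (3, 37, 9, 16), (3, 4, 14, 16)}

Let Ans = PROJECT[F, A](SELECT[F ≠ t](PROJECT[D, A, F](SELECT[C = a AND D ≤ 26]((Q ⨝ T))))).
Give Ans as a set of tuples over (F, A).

Q ⋈ T (natural join on D, B): {(12, 13, a, 10, q, 35, 32), (12, 13, a, 16, t, 35, 32), (12, 13, m, 26, t, 35, 32), (12, 13, p, 39, b, 35, 32), (12, 13, p, 40, q, 35, 32), (16, 3, m, 30, a, 32, 28), (16, 3, m, 30, a, 35, 30), (16, 3, m, 30, a, 36, 31), (16, 3, m, 30, a, 37, 9), (16, 3, m, 30, a, 4, 14), (16, 3, p, 25, v, 32, 28), (16, 3, p, 25, v, 35, 30), (16, 3, p, 25, v, 36, 31), (16, 3, p, 25, v, 37, 9), (16, 3, p, 25, v, 4, 14), (16, 3, q, 17, s, 32, 28), (16, 3, q, 17, s, 35, 30), (16, 3, q, 17, s, 36, 31), (16, 3, q, 17, s, 37, 9), (16, 3, q, 17, s, 4, 14), (26, 20, s, 15, s, 11, 3), (26, 20, s, 15, s, 17, 4), (26, 20, s, 15, s, 18, 38), (26, 20, s, 15, s, 23, 14), (26, 20, s, 15, s, 31, 34), (26, 20, u, 7, x, 11, 3), (26, 20, u, 7, x, 17, 4), (26, 20, u, 7, x, 18, 38), (26, 20, u, 7, x, 23, 14), (26, 20, u, 7, x, 31, 34)}
Filtering on C = a AND D ≤ 26 leaves {(12, 13, a, 10, q, 35, 32), (12, 13, a, 16, t, 35, 32)}.
Keep only column(s) D, A, F: {(12, 32, q), (12, 32, t)}
Filtering on F ≠ t leaves {(12, 32, q)}.
Keep only column(s) F, A: {(q, 32)}

{(q, 32)}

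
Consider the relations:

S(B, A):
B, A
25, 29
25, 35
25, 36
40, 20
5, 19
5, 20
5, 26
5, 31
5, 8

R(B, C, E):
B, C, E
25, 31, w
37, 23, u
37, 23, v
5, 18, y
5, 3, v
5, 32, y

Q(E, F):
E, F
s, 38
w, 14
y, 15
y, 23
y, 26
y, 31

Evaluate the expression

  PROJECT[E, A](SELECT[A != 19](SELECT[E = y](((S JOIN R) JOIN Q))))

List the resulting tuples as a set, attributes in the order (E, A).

{(y, 20), (y, 26), (y, 31), (y, 8)}

Joining S and R on B yields {(25, 29, 31, w), (25, 35, 31, w), (25, 36, 31, w), (5, 19, 18, y), (5, 19, 3, v), (5, 19, 32, y), (5, 20, 18, y), (5, 20, 3, v), (5, 20, 32, y), (5, 26, 18, y), (5, 26, 3, v), (5, 26, 32, y), (5, 31, 18, y), (5, 31, 3, v), (5, 31, 32, y), (5, 8, 18, y), (5, 8, 3, v), (5, 8, 32, y)}.
Joining (S JOIN R) and Q on E yields {(25, 29, 31, w, 14), (25, 35, 31, w, 14), (25, 36, 31, w, 14), (5, 19, 18, y, 15), (5, 19, 18, y, 23), (5, 19, 18, y, 26), (5, 19, 18, y, 31), (5, 19, 32, y, 15), (5, 19, 32, y, 23), (5, 19, 32, y, 26), (5, 19, 32, y, 31), (5, 20, 18, y, 15), (5, 20, 18, y, 23), (5, 20, 18, y, 26), (5, 20, 18, y, 31), (5, 20, 32, y, 15), (5, 20, 32, y, 23), (5, 20, 32, y, 26), (5, 20, 32, y, 31), (5, 26, 18, y, 15), (5, 26, 18, y, 23), (5, 26, 18, y, 26), (5, 26, 18, y, 31), (5, 26, 32, y, 15), (5, 26, 32, y, 23), (5, 26, 32, y, 26), (5, 26, 32, y, 31), (5, 31, 18, y, 15), (5, 31, 18, y, 23), (5, 31, 18, y, 26), (5, 31, 18, y, 31), (5, 31, 32, y, 15), (5, 31, 32, y, 23), (5, 31, 32, y, 26), (5, 31, 32, y, 31), (5, 8, 18, y, 15), (5, 8, 18, y, 23), (5, 8, 18, y, 26), (5, 8, 18, y, 31), (5, 8, 32, y, 15), (5, 8, 32, y, 23), (5, 8, 32, y, 26), (5, 8, 32, y, 31)}.
Filtering on E = y leaves {(5, 19, 18, y, 15), (5, 19, 18, y, 23), (5, 19, 18, y, 26), (5, 19, 18, y, 31), (5, 19, 32, y, 15), (5, 19, 32, y, 23), (5, 19, 32, y, 26), (5, 19, 32, y, 31), (5, 20, 18, y, 15), (5, 20, 18, y, 23), (5, 20, 18, y, 26), (5, 20, 18, y, 31), (5, 20, 32, y, 15), (5, 20, 32, y, 23), (5, 20, 32, y, 26), (5, 20, 32, y, 31), (5, 26, 18, y, 15), (5, 26, 18, y, 23), (5, 26, 18, y, 26), (5, 26, 18, y, 31), (5, 26, 32, y, 15), (5, 26, 32, y, 23), (5, 26, 32, y, 26), (5, 26, 32, y, 31), (5, 31, 18, y, 15), (5, 31, 18, y, 23), (5, 31, 18, y, 26), (5, 31, 18, y, 31), (5, 31, 32, y, 15), (5, 31, 32, y, 23), (5, 31, 32, y, 26), (5, 31, 32, y, 31), (5, 8, 18, y, 15), (5, 8, 18, y, 23), (5, 8, 18, y, 26), (5, 8, 18, y, 31), (5, 8, 32, y, 15), (5, 8, 32, y, 23), (5, 8, 32, y, 26), (5, 8, 32, y, 31)}.
Filtering on A != 19 leaves {(5, 20, 18, y, 15), (5, 20, 18, y, 23), (5, 20, 18, y, 26), (5, 20, 18, y, 31), (5, 20, 32, y, 15), (5, 20, 32, y, 23), (5, 20, 32, y, 26), (5, 20, 32, y, 31), (5, 26, 18, y, 15), (5, 26, 18, y, 23), (5, 26, 18, y, 26), (5, 26, 18, y, 31), (5, 26, 32, y, 15), (5, 26, 32, y, 23), (5, 26, 32, y, 26), (5, 26, 32, y, 31), (5, 31, 18, y, 15), (5, 31, 18, y, 23), (5, 31, 18, y, 26), (5, 31, 18, y, 31), (5, 31, 32, y, 15), (5, 31, 32, y, 23), (5, 31, 32, y, 26), (5, 31, 32, y, 31), (5, 8, 18, y, 15), (5, 8, 18, y, 23), (5, 8, 18, y, 26), (5, 8, 18, y, 31), (5, 8, 32, y, 15), (5, 8, 32, y, 23), (5, 8, 32, y, 26), (5, 8, 32, y, 31)}.
Projecting to E, A (28 duplicate(s) eliminated): {(y, 20), (y, 26), (y, 31), (y, 8)}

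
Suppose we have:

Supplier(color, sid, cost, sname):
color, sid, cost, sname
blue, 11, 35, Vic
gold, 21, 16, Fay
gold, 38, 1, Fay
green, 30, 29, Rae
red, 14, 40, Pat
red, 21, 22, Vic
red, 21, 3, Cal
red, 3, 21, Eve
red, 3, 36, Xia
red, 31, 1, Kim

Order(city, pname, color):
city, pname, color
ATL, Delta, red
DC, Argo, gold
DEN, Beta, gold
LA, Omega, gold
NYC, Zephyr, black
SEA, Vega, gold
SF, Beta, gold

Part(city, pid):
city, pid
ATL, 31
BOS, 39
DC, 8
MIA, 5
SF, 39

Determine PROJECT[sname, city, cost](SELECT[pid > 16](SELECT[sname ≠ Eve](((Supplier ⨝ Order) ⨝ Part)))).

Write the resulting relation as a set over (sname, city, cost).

Natural join on color: {(gold, 21, 16, Fay, DC, Argo), (gold, 21, 16, Fay, DEN, Beta), (gold, 21, 16, Fay, LA, Omega), (gold, 21, 16, Fay, SEA, Vega), (gold, 21, 16, Fay, SF, Beta), (gold, 38, 1, Fay, DC, Argo), (gold, 38, 1, Fay, DEN, Beta), (gold, 38, 1, Fay, LA, Omega), (gold, 38, 1, Fay, SEA, Vega), (gold, 38, 1, Fay, SF, Beta), (red, 14, 40, Pat, ATL, Delta), (red, 21, 22, Vic, ATL, Delta), (red, 21, 3, Cal, ATL, Delta), (red, 3, 21, Eve, ATL, Delta), (red, 3, 36, Xia, ATL, Delta), (red, 31, 1, Kim, ATL, Delta)}
Natural join on city: {(gold, 21, 16, Fay, DC, Argo, 8), (gold, 21, 16, Fay, SF, Beta, 39), (gold, 38, 1, Fay, DC, Argo, 8), (gold, 38, 1, Fay, SF, Beta, 39), (red, 14, 40, Pat, ATL, Delta, 31), (red, 21, 22, Vic, ATL, Delta, 31), (red, 21, 3, Cal, ATL, Delta, 31), (red, 3, 21, Eve, ATL, Delta, 31), (red, 3, 36, Xia, ATL, Delta, 31), (red, 31, 1, Kim, ATL, Delta, 31)}
Filtering on sname ≠ Eve leaves {(gold, 21, 16, Fay, DC, Argo, 8), (gold, 21, 16, Fay, SF, Beta, 39), (gold, 38, 1, Fay, DC, Argo, 8), (gold, 38, 1, Fay, SF, Beta, 39), (red, 14, 40, Pat, ATL, Delta, 31), (red, 21, 22, Vic, ATL, Delta, 31), (red, 21, 3, Cal, ATL, Delta, 31), (red, 3, 36, Xia, ATL, Delta, 31), (red, 31, 1, Kim, ATL, Delta, 31)}.
Filtering on pid > 16 leaves {(gold, 21, 16, Fay, SF, Beta, 39), (gold, 38, 1, Fay, SF, Beta, 39), (red, 14, 40, Pat, ATL, Delta, 31), (red, 21, 22, Vic, ATL, Delta, 31), (red, 21, 3, Cal, ATL, Delta, 31), (red, 3, 36, Xia, ATL, Delta, 31), (red, 31, 1, Kim, ATL, Delta, 31)}.
π_{sname, city, cost} gives {(Cal, ATL, 3), (Fay, SF, 1), (Fay, SF, 16), (Kim, ATL, 1), (Pat, ATL, 40), (Vic, ATL, 22), (Xia, ATL, 36)}.

{(Cal, ATL, 3), (Fay, SF, 1), (Fay, SF, 16), (Kim, ATL, 1), (Pat, ATL, 40), (Vic, ATL, 22), (Xia, ATL, 36)}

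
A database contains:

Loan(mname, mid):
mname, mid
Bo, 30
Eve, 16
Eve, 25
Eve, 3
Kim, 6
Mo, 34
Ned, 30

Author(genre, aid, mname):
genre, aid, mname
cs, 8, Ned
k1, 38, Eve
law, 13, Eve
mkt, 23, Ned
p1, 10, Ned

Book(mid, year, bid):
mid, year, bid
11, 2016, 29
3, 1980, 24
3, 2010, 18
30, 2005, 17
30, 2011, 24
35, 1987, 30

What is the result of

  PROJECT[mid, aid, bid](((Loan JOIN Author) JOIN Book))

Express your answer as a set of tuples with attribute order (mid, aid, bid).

Loan ⋈ Author (natural join on mname): {(Eve, 16, k1, 38), (Eve, 16, law, 13), (Eve, 25, k1, 38), (Eve, 25, law, 13), (Eve, 3, k1, 38), (Eve, 3, law, 13), (Ned, 30, cs, 8), (Ned, 30, mkt, 23), (Ned, 30, p1, 10)}
(Loan JOIN Author) ⋈ Book (natural join on mid): {(Eve, 3, k1, 38, 1980, 24), (Eve, 3, k1, 38, 2010, 18), (Eve, 3, law, 13, 1980, 24), (Eve, 3, law, 13, 2010, 18), (Ned, 30, cs, 8, 2005, 17), (Ned, 30, cs, 8, 2011, 24), (Ned, 30, mkt, 23, 2005, 17), (Ned, 30, mkt, 23, 2011, 24), (Ned, 30, p1, 10, 2005, 17), (Ned, 30, p1, 10, 2011, 24)}
π[mid, aid, bid]: project onto (mid, aid, bid) → {(3, 13, 18), (3, 13, 24), (3, 38, 18), (3, 38, 24), (30, 10, 17), (30, 10, 24), (30, 23, 17), (30, 23, 24), (30, 8, 17), (30, 8, 24)}

{(3, 13, 18), (3, 13, 24), (3, 38, 18), (3, 38, 24), (30, 10, 17), (30, 10, 24), (30, 23, 17), (30, 23, 24), (30, 8, 17), (30, 8, 24)}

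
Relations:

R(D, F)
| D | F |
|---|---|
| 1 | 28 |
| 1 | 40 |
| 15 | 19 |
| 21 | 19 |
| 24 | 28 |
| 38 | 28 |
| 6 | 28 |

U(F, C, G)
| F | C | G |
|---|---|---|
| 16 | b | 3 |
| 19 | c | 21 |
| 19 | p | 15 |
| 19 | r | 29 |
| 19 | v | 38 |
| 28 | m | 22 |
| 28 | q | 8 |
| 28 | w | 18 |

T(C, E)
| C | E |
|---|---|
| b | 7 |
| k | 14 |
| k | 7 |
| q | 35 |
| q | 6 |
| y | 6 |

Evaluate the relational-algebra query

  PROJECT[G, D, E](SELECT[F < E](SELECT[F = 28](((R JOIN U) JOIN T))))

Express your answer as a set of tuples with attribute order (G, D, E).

{(8, 1, 35), (8, 24, 35), (8, 38, 35), (8, 6, 35)}

R ⋈ U (natural join on F): {(1, 28, m, 22), (1, 28, q, 8), (1, 28, w, 18), (15, 19, c, 21), (15, 19, p, 15), (15, 19, r, 29), (15, 19, v, 38), (21, 19, c, 21), (21, 19, p, 15), (21, 19, r, 29), (21, 19, v, 38), (24, 28, m, 22), (24, 28, q, 8), (24, 28, w, 18), (38, 28, m, 22), (38, 28, q, 8), (38, 28, w, 18), (6, 28, m, 22), (6, 28, q, 8), (6, 28, w, 18)}
(R JOIN U) ⋈ T (natural join on C): {(1, 28, q, 8, 35), (1, 28, q, 8, 6), (24, 28, q, 8, 35), (24, 28, q, 8, 6), (38, 28, q, 8, 35), (38, 28, q, 8, 6), (6, 28, q, 8, 35), (6, 28, q, 8, 6)}
σ[F = 28]: keep tuples satisfying F = 28 → {(1, 28, q, 8, 35), (1, 28, q, 8, 6), (24, 28, q, 8, 35), (24, 28, q, 8, 6), (38, 28, q, 8, 35), (38, 28, q, 8, 6), (6, 28, q, 8, 35), (6, 28, q, 8, 6)}
σ[F < E]: keep tuples satisfying F < E → {(1, 28, q, 8, 35), (24, 28, q, 8, 35), (38, 28, q, 8, 35), (6, 28, q, 8, 35)}
π[G, D, E]: project onto (G, D, E) → {(8, 1, 35), (8, 24, 35), (8, 38, 35), (8, 6, 35)}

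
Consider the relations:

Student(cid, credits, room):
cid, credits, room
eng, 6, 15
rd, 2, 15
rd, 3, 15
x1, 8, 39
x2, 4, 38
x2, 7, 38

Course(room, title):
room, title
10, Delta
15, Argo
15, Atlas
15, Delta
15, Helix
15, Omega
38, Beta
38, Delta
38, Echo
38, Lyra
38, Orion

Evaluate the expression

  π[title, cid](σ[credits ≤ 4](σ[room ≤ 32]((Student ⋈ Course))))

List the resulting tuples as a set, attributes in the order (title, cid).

{(Argo, rd), (Atlas, rd), (Delta, rd), (Helix, rd), (Omega, rd)}

Natural join on room: {(eng, 6, 15, Argo), (eng, 6, 15, Atlas), (eng, 6, 15, Delta), (eng, 6, 15, Helix), (eng, 6, 15, Omega), (rd, 2, 15, Argo), (rd, 2, 15, Atlas), (rd, 2, 15, Delta), (rd, 2, 15, Helix), (rd, 2, 15, Omega), (rd, 3, 15, Argo), (rd, 3, 15, Atlas), (rd, 3, 15, Delta), (rd, 3, 15, Helix), (rd, 3, 15, Omega), (x2, 4, 38, Beta), (x2, 4, 38, Delta), (x2, 4, 38, Echo), (x2, 4, 38, Lyra), (x2, 4, 38, Orion), (x2, 7, 38, Beta), (x2, 7, 38, Delta), (x2, 7, 38, Echo), (x2, 7, 38, Lyra), (x2, 7, 38, Orion)}
σ[room ≤ 32]: keep tuples satisfying room ≤ 32 → {(eng, 6, 15, Argo), (eng, 6, 15, Atlas), (eng, 6, 15, Delta), (eng, 6, 15, Helix), (eng, 6, 15, Omega), (rd, 2, 15, Argo), (rd, 2, 15, Atlas), (rd, 2, 15, Delta), (rd, 2, 15, Helix), (rd, 2, 15, Omega), (rd, 3, 15, Argo), (rd, 3, 15, Atlas), (rd, 3, 15, Delta), (rd, 3, 15, Helix), (rd, 3, 15, Omega)}
σ[credits ≤ 4]: keep tuples satisfying credits ≤ 4 → {(rd, 2, 15, Argo), (rd, 2, 15, Atlas), (rd, 2, 15, Delta), (rd, 2, 15, Helix), (rd, 2, 15, Omega), (rd, 3, 15, Argo), (rd, 3, 15, Atlas), (rd, 3, 15, Delta), (rd, 3, 15, Helix), (rd, 3, 15, Omega)}
π_{title, cid} gives {(Argo, rd), (Atlas, rd), (Delta, rd), (Helix, rd), (Omega, rd)} (5 duplicate(s) eliminated).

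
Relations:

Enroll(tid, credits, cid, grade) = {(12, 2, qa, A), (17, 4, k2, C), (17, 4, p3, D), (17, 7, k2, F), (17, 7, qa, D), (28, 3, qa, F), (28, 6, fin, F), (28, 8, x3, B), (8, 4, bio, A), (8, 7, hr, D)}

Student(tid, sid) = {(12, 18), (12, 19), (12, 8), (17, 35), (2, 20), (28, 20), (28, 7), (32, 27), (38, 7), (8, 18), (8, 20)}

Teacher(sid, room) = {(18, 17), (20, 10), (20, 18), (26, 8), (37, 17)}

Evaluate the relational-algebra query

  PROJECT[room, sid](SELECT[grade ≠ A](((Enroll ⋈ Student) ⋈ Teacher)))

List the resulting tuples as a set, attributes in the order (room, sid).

Joining Enroll and Student on tid yields {(12, 2, qa, A, 18), (12, 2, qa, A, 19), (12, 2, qa, A, 8), (17, 4, k2, C, 35), (17, 4, p3, D, 35), (17, 7, k2, F, 35), (17, 7, qa, D, 35), (28, 3, qa, F, 20), (28, 3, qa, F, 7), (28, 6, fin, F, 20), (28, 6, fin, F, 7), (28, 8, x3, B, 20), (28, 8, x3, B, 7), (8, 4, bio, A, 18), (8, 4, bio, A, 20), (8, 7, hr, D, 18), (8, 7, hr, D, 20)}.
Joining (Enroll ⋈ Student) and Teacher on sid yields {(12, 2, qa, A, 18, 17), (28, 3, qa, F, 20, 10), (28, 3, qa, F, 20, 18), (28, 6, fin, F, 20, 10), (28, 6, fin, F, 20, 18), (28, 8, x3, B, 20, 10), (28, 8, x3, B, 20, 18), (8, 4, bio, A, 18, 17), (8, 4, bio, A, 20, 10), (8, 4, bio, A, 20, 18), (8, 7, hr, D, 18, 17), (8, 7, hr, D, 20, 10), (8, 7, hr, D, 20, 18)}.
Apply σ_{grade ≠ A}; surviving tuples: {(28, 3, qa, F, 20, 10), (28, 3, qa, F, 20, 18), (28, 6, fin, F, 20, 10), (28, 6, fin, F, 20, 18), (28, 8, x3, B, 20, 10), (28, 8, x3, B, 20, 18), (8, 7, hr, D, 18, 17), (8, 7, hr, D, 20, 10), (8, 7, hr, D, 20, 18)}
Keep only column(s) room, sid (6 duplicate(s) eliminated): {(10, 20), (17, 18), (18, 20)}

{(10, 20), (17, 18), (18, 20)}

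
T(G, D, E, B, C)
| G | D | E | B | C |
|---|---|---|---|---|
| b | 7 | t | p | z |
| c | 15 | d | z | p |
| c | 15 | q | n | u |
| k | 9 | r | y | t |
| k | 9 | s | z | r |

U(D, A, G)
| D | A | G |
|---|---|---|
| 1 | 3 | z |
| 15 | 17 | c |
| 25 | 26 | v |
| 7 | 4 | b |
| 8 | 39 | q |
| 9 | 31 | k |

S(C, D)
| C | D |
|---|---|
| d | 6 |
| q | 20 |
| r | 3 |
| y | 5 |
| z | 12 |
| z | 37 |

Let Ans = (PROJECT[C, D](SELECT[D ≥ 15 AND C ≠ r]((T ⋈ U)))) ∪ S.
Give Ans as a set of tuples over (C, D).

{(d, 6), (p, 15), (q, 20), (r, 3), (u, 15), (y, 5), (z, 12), (z, 37)}

Joining T and U on G, D yields {(b, 7, t, p, z, 4), (c, 15, d, z, p, 17), (c, 15, q, n, u, 17), (k, 9, r, y, t, 31), (k, 9, s, z, r, 31)}.
Filtering on D ≥ 15 AND C ≠ r leaves {(c, 15, d, z, p, 17), (c, 15, q, n, u, 17)}.
π[C, D]: project onto (C, D) → {(p, 15), (u, 15)}
Taking the union: {(d, 6), (p, 15), (q, 20), (r, 3), (u, 15), (y, 5), (z, 12), (z, 37)}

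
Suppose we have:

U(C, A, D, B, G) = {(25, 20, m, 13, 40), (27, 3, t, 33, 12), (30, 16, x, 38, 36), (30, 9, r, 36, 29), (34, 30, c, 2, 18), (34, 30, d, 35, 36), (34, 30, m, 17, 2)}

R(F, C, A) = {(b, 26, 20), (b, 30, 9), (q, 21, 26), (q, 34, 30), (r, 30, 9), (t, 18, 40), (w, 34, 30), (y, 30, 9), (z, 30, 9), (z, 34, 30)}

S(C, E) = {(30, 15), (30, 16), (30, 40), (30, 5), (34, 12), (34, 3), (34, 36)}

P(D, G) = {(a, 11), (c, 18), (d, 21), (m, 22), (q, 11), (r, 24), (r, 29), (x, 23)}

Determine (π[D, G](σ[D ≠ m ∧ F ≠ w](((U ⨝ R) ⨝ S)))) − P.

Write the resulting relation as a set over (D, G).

U ⋈ R (natural join on C, A): {(30, 9, r, 36, 29, b), (30, 9, r, 36, 29, r), (30, 9, r, 36, 29, y), (30, 9, r, 36, 29, z), (34, 30, c, 2, 18, q), (34, 30, c, 2, 18, w), (34, 30, c, 2, 18, z), (34, 30, d, 35, 36, q), (34, 30, d, 35, 36, w), (34, 30, d, 35, 36, z), (34, 30, m, 17, 2, q), (34, 30, m, 17, 2, w), (34, 30, m, 17, 2, z)}
(U ⨝ R) ⋈ S (natural join on C): {(30, 9, r, 36, 29, b, 15), (30, 9, r, 36, 29, b, 16), (30, 9, r, 36, 29, b, 40), (30, 9, r, 36, 29, b, 5), (30, 9, r, 36, 29, r, 15), (30, 9, r, 36, 29, r, 16), (30, 9, r, 36, 29, r, 40), (30, 9, r, 36, 29, r, 5), (30, 9, r, 36, 29, y, 15), (30, 9, r, 36, 29, y, 16), (30, 9, r, 36, 29, y, 40), (30, 9, r, 36, 29, y, 5), (30, 9, r, 36, 29, z, 15), (30, 9, r, 36, 29, z, 16), (30, 9, r, 36, 29, z, 40), (30, 9, r, 36, 29, z, 5), (34, 30, c, 2, 18, q, 12), (34, 30, c, 2, 18, q, 3), (34, 30, c, 2, 18, q, 36), (34, 30, c, 2, 18, w, 12), (34, 30, c, 2, 18, w, 3), (34, 30, c, 2, 18, w, 36), (34, 30, c, 2, 18, z, 12), (34, 30, c, 2, 18, z, 3), (34, 30, c, 2, 18, z, 36), (34, 30, d, 35, 36, q, 12), (34, 30, d, 35, 36, q, 3), (34, 30, d, 35, 36, q, 36), (34, 30, d, 35, 36, w, 12), (34, 30, d, 35, 36, w, 3), (34, 30, d, 35, 36, w, 36), (34, 30, d, 35, 36, z, 12), (34, 30, d, 35, 36, z, 3), (34, 30, d, 35, 36, z, 36), (34, 30, m, 17, 2, q, 12), (34, 30, m, 17, 2, q, 3), (34, 30, m, 17, 2, q, 36), (34, 30, m, 17, 2, w, 12), (34, 30, m, 17, 2, w, 3), (34, 30, m, 17, 2, w, 36), (34, 30, m, 17, 2, z, 12), (34, 30, m, 17, 2, z, 3), (34, 30, m, 17, 2, z, 36)}
Selection D ≠ m ∧ F ≠ w: {(30, 9, r, 36, 29, b, 15), (30, 9, r, 36, 29, b, 16), (30, 9, r, 36, 29, b, 40), (30, 9, r, 36, 29, b, 5), (30, 9, r, 36, 29, r, 15), (30, 9, r, 36, 29, r, 16), (30, 9, r, 36, 29, r, 40), (30, 9, r, 36, 29, r, 5), (30, 9, r, 36, 29, y, 15), (30, 9, r, 36, 29, y, 16), (30, 9, r, 36, 29, y, 40), (30, 9, r, 36, 29, y, 5), (30, 9, r, 36, 29, z, 15), (30, 9, r, 36, 29, z, 16), (30, 9, r, 36, 29, z, 40), (30, 9, r, 36, 29, z, 5), (34, 30, c, 2, 18, q, 12), (34, 30, c, 2, 18, q, 3), (34, 30, c, 2, 18, q, 36), (34, 30, c, 2, 18, z, 12), (34, 30, c, 2, 18, z, 3), (34, 30, c, 2, 18, z, 36), (34, 30, d, 35, 36, q, 12), (34, 30, d, 35, 36, q, 3), (34, 30, d, 35, 36, q, 36), (34, 30, d, 35, 36, z, 12), (34, 30, d, 35, 36, z, 3), (34, 30, d, 35, 36, z, 36)}
Projecting to D, G (25 duplicate(s) eliminated): {(c, 18), (d, 36), (r, 29)}
Taking the difference: {(d, 36)}

{(d, 36)}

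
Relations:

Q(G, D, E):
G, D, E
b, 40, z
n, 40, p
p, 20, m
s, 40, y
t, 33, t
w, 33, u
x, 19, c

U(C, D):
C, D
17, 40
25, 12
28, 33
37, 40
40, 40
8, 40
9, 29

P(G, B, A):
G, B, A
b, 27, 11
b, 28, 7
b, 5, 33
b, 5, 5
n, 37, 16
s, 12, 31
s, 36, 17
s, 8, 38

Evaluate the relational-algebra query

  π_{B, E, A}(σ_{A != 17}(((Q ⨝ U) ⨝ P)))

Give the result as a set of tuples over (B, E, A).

{(12, y, 31), (27, z, 11), (28, z, 7), (37, p, 16), (5, z, 33), (5, z, 5), (8, y, 38)}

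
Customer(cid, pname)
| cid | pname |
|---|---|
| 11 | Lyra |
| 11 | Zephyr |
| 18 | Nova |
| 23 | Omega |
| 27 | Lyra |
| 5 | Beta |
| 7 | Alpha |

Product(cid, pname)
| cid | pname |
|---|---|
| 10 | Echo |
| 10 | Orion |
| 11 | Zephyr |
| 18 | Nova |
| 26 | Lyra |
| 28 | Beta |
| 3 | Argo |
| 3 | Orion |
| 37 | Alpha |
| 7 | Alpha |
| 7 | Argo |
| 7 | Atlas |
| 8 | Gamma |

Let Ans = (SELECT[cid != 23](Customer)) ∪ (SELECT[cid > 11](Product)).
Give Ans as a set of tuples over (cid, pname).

{(11, Lyra), (11, Zephyr), (18, Nova), (26, Lyra), (27, Lyra), (28, Beta), (37, Alpha), (5, Beta), (7, Alpha)}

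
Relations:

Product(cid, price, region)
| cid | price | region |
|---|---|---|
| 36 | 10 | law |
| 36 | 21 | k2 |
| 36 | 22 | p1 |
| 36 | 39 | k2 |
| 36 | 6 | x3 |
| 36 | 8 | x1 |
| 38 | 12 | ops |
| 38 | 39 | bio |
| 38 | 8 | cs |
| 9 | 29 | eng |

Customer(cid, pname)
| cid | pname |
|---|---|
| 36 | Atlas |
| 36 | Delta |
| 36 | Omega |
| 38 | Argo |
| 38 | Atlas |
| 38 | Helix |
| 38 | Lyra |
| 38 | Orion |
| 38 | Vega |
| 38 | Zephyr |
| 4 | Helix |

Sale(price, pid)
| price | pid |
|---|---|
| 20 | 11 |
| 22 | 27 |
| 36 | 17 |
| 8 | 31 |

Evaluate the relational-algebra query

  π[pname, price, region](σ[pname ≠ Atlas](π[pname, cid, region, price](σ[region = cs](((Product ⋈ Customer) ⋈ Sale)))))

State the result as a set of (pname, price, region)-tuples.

{(Argo, 8, cs), (Helix, 8, cs), (Lyra, 8, cs), (Orion, 8, cs), (Vega, 8, cs), (Zephyr, 8, cs)}

Natural join on cid: {(36, 10, law, Atlas), (36, 10, law, Delta), (36, 10, law, Omega), (36, 21, k2, Atlas), (36, 21, k2, Delta), (36, 21, k2, Omega), (36, 22, p1, Atlas), (36, 22, p1, Delta), (36, 22, p1, Omega), (36, 39, k2, Atlas), (36, 39, k2, Delta), (36, 39, k2, Omega), (36, 6, x3, Atlas), (36, 6, x3, Delta), (36, 6, x3, Omega), (36, 8, x1, Atlas), (36, 8, x1, Delta), (36, 8, x1, Omega), (38, 12, ops, Argo), (38, 12, ops, Atlas), (38, 12, ops, Helix), (38, 12, ops, Lyra), (38, 12, ops, Orion), (38, 12, ops, Vega), (38, 12, ops, Zephyr), (38, 39, bio, Argo), (38, 39, bio, Atlas), (38, 39, bio, Helix), (38, 39, bio, Lyra), (38, 39, bio, Orion), (38, 39, bio, Vega), (38, 39, bio, Zephyr), (38, 8, cs, Argo), (38, 8, cs, Atlas), (38, 8, cs, Helix), (38, 8, cs, Lyra), (38, 8, cs, Orion), (38, 8, cs, Vega), (38, 8, cs, Zephyr)}
Natural join on price: {(36, 22, p1, Atlas, 27), (36, 22, p1, Delta, 27), (36, 22, p1, Omega, 27), (36, 8, x1, Atlas, 31), (36, 8, x1, Delta, 31), (36, 8, x1, Omega, 31), (38, 8, cs, Argo, 31), (38, 8, cs, Atlas, 31), (38, 8, cs, Helix, 31), (38, 8, cs, Lyra, 31), (38, 8, cs, Orion, 31), (38, 8, cs, Vega, 31), (38, 8, cs, Zephyr, 31)}
Apply σ_{region = cs}; surviving tuples: {(38, 8, cs, Argo, 31), (38, 8, cs, Atlas, 31), (38, 8, cs, Helix, 31), (38, 8, cs, Lyra, 31), (38, 8, cs, Orion, 31), (38, 8, cs, Vega, 31), (38, 8, cs, Zephyr, 31)}
Projecting to pname, cid, region, price: {(Argo, 38, cs, 8), (Atlas, 38, cs, 8), (Helix, 38, cs, 8), (Lyra, 38, cs, 8), (Orion, 38, cs, 8), (Vega, 38, cs, 8), (Zephyr, 38, cs, 8)}
Apply σ_{pname ≠ Atlas}; surviving tuples: {(Argo, 38, cs, 8), (Helix, 38, cs, 8), (Lyra, 38, cs, 8), (Orion, 38, cs, 8), (Vega, 38, cs, 8), (Zephyr, 38, cs, 8)}
Projecting to pname, price, region: {(Argo, 8, cs), (Helix, 8, cs), (Lyra, 8, cs), (Orion, 8, cs), (Vega, 8, cs), (Zephyr, 8, cs)}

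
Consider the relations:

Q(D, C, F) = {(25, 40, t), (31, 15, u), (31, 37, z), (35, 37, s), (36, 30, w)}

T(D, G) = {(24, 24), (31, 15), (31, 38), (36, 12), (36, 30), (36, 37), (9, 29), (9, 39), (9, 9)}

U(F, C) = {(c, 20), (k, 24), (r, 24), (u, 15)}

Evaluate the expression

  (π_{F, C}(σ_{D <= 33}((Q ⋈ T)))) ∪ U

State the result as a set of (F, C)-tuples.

{(c, 20), (k, 24), (r, 24), (u, 15), (z, 37)}

Q ⋈ T (natural join on D): {(31, 15, u, 15), (31, 15, u, 38), (31, 37, z, 15), (31, 37, z, 38), (36, 30, w, 12), (36, 30, w, 30), (36, 30, w, 37)}
Apply σ_{D <= 33}; surviving tuples: {(31, 15, u, 15), (31, 15, u, 38), (31, 37, z, 15), (31, 37, z, 38)}
π_{F, C} gives {(u, 15), (z, 37)} (2 duplicate(s) eliminated).
Set union of the two operands is {(c, 20), (k, 24), (r, 24), (u, 15), (z, 37)}.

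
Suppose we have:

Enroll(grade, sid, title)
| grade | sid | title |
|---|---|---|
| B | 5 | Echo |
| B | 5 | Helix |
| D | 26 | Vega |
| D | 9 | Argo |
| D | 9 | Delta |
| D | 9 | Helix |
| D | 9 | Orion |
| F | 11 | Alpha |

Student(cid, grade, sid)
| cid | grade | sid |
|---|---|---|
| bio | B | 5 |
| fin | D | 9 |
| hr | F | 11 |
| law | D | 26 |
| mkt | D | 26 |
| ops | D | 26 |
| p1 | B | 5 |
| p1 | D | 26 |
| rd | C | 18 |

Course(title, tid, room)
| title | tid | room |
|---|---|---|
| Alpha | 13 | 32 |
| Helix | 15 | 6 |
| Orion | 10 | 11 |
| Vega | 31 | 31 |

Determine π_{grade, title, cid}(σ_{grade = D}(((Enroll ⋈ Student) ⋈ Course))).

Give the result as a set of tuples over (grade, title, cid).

{(D, Helix, fin), (D, Orion, fin), (D, Vega, law), (D, Vega, mkt), (D, Vega, ops), (D, Vega, p1)}

Enroll ⋈ Student (natural join on grade, sid): {(B, 5, Echo, bio), (B, 5, Echo, p1), (B, 5, Helix, bio), (B, 5, Helix, p1), (D, 26, Vega, law), (D, 26, Vega, mkt), (D, 26, Vega, ops), (D, 26, Vega, p1), (D, 9, Argo, fin), (D, 9, Delta, fin), (D, 9, Helix, fin), (D, 9, Orion, fin), (F, 11, Alpha, hr)}
(Enroll ⋈ Student) ⋈ Course (natural join on title): {(B, 5, Helix, bio, 15, 6), (B, 5, Helix, p1, 15, 6), (D, 26, Vega, law, 31, 31), (D, 26, Vega, mkt, 31, 31), (D, 26, Vega, ops, 31, 31), (D, 26, Vega, p1, 31, 31), (D, 9, Helix, fin, 15, 6), (D, 9, Orion, fin, 10, 11), (F, 11, Alpha, hr, 13, 32)}
Apply σ_{grade = D}; surviving tuples: {(D, 26, Vega, law, 31, 31), (D, 26, Vega, mkt, 31, 31), (D, 26, Vega, ops, 31, 31), (D, 26, Vega, p1, 31, 31), (D, 9, Helix, fin, 15, 6), (D, 9, Orion, fin, 10, 11)}
Keep only column(s) grade, title, cid: {(D, Helix, fin), (D, Orion, fin), (D, Vega, law), (D, Vega, mkt), (D, Vega, ops), (D, Vega, p1)}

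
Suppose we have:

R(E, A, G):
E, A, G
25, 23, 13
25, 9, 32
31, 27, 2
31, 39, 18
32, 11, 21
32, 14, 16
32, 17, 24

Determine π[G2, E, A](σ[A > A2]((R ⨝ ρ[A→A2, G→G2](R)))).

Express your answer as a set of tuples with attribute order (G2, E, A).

ρ[A→A2, G→G2]: schema becomes (E, A2, G2); tuples unchanged.
Joining R and ρ[A→A2, G→G2](R) on E yields {(25, 23, 13, 23, 13), (25, 23, 13, 9, 32), (25, 9, 32, 23, 13), (25, 9, 32, 9, 32), (31, 27, 2, 27, 2), (31, 27, 2, 39, 18), (31, 39, 18, 27, 2), (31, 39, 18, 39, 18), (32, 11, 21, 11, 21), (32, 11, 21, 14, 16), (32, 11, 21, 17, 24), (32, 14, 16, 11, 21), (32, 14, 16, 14, 16), (32, 14, 16, 17, 24), (32, 17, 24, 11, 21), (32, 17, 24, 14, 16), (32, 17, 24, 17, 24)}.
Filtering on A > A2 leaves {(25, 23, 13, 9, 32), (31, 39, 18, 27, 2), (32, 14, 16, 11, 21), (32, 17, 24, 11, 21), (32, 17, 24, 14, 16)}.
π[G2, E, A]: project onto (G2, E, A) → {(16, 32, 17), (2, 31, 39), (21, 32, 14), (21, 32, 17), (32, 25, 23)}

{(16, 32, 17), (2, 31, 39), (21, 32, 14), (21, 32, 17), (32, 25, 23)}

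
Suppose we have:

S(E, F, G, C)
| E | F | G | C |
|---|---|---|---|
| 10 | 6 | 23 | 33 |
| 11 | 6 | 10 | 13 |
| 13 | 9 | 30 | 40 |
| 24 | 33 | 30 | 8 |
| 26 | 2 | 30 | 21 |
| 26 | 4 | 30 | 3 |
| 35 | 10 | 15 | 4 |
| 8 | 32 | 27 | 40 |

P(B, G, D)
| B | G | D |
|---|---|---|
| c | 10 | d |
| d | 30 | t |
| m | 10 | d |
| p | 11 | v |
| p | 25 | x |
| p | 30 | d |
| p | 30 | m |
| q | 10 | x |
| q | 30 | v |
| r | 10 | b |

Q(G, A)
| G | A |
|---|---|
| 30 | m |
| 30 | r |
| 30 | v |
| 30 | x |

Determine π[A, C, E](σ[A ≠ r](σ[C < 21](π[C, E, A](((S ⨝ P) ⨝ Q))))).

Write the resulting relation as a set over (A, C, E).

{(m, 3, 26), (m, 8, 24), (v, 3, 26), (v, 8, 24), (x, 3, 26), (x, 8, 24)}

Natural join on G: {(11, 6, 10, 13, c, d), (11, 6, 10, 13, m, d), (11, 6, 10, 13, q, x), (11, 6, 10, 13, r, b), (13, 9, 30, 40, d, t), (13, 9, 30, 40, p, d), (13, 9, 30, 40, p, m), (13, 9, 30, 40, q, v), (24, 33, 30, 8, d, t), (24, 33, 30, 8, p, d), (24, 33, 30, 8, p, m), (24, 33, 30, 8, q, v), (26, 2, 30, 21, d, t), (26, 2, 30, 21, p, d), (26, 2, 30, 21, p, m), (26, 2, 30, 21, q, v), (26, 4, 30, 3, d, t), (26, 4, 30, 3, p, d), (26, 4, 30, 3, p, m), (26, 4, 30, 3, q, v)}
Natural join on G: {(13, 9, 30, 40, d, t, m), (13, 9, 30, 40, d, t, r), (13, 9, 30, 40, d, t, v), (13, 9, 30, 40, d, t, x), (13, 9, 30, 40, p, d, m), (13, 9, 30, 40, p, d, r), (13, 9, 30, 40, p, d, v), (13, 9, 30, 40, p, d, x), (13, 9, 30, 40, p, m, m), (13, 9, 30, 40, p, m, r), (13, 9, 30, 40, p, m, v), (13, 9, 30, 40, p, m, x), (13, 9, 30, 40, q, v, m), (13, 9, 30, 40, q, v, r), (13, 9, 30, 40, q, v, v), (13, 9, 30, 40, q, v, x), (24, 33, 30, 8, d, t, m), (24, 33, 30, 8, d, t, r), (24, 33, 30, 8, d, t, v), (24, 33, 30, 8, d, t, x), (24, 33, 30, 8, p, d, m), (24, 33, 30, 8, p, d, r), (24, 33, 30, 8, p, d, v), (24, 33, 30, 8, p, d, x), (24, 33, 30, 8, p, m, m), (24, 33, 30, 8, p, m, r), (24, 33, 30, 8, p, m, v), (24, 33, 30, 8, p, m, x), (24, 33, 30, 8, q, v, m), (24, 33, 30, 8, q, v, r), (24, 33, 30, 8, q, v, v), (24, 33, 30, 8, q, v, x), (26, 2, 30, 21, d, t, m), (26, 2, 30, 21, d, t, r), (26, 2, 30, 21, d, t, v), (26, 2, 30, 21, d, t, x), (26, 2, 30, 21, p, d, m), (26, 2, 30, 21, p, d, r), (26, 2, 30, 21, p, d, v), (26, 2, 30, 21, p, d, x), (26, 2, 30, 21, p, m, m), (26, 2, 30, 21, p, m, r), (26, 2, 30, 21, p, m, v), (26, 2, 30, 21, p, m, x), (26, 2, 30, 21, q, v, m), (26, 2, 30, 21, q, v, r), (26, 2, 30, 21, q, v, v), (26, 2, 30, 21, q, v, x), (26, 4, 30, 3, d, t, m), (26, 4, 30, 3, d, t, r), (26, 4, 30, 3, d, t, v), (26, 4, 30, 3, d, t, x), (26, 4, 30, 3, p, d, m), (26, 4, 30, 3, p, d, r), (26, 4, 30, 3, p, d, v), (26, 4, 30, 3, p, d, x), (26, 4, 30, 3, p, m, m), (26, 4, 30, 3, p, m, r), (26, 4, 30, 3, p, m, v), (26, 4, 30, 3, p, m, x), (26, 4, 30, 3, q, v, m), (26, 4, 30, 3, q, v, r), (26, 4, 30, 3, q, v, v), (26, 4, 30, 3, q, v, x)}
π_{C, E, A} gives {(21, 26, m), (21, 26, r), (21, 26, v), (21, 26, x), (3, 26, m), (3, 26, r), (3, 26, v), (3, 26, x), (40, 13, m), (40, 13, r), (40, 13, v), (40, 13, x), (8, 24, m), (8, 24, r), (8, 24, v), (8, 24, x)} (48 duplicate(s) eliminated).
Selection C < 21: {(3, 26, m), (3, 26, r), (3, 26, v), (3, 26, x), (8, 24, m), (8, 24, r), (8, 24, v), (8, 24, x)}
Selection A ≠ r: {(3, 26, m), (3, 26, v), (3, 26, x), (8, 24, m), (8, 24, v), (8, 24, x)}
π_{A, C, E} gives {(m, 3, 26), (m, 8, 24), (v, 3, 26), (v, 8, 24), (x, 3, 26), (x, 8, 24)}.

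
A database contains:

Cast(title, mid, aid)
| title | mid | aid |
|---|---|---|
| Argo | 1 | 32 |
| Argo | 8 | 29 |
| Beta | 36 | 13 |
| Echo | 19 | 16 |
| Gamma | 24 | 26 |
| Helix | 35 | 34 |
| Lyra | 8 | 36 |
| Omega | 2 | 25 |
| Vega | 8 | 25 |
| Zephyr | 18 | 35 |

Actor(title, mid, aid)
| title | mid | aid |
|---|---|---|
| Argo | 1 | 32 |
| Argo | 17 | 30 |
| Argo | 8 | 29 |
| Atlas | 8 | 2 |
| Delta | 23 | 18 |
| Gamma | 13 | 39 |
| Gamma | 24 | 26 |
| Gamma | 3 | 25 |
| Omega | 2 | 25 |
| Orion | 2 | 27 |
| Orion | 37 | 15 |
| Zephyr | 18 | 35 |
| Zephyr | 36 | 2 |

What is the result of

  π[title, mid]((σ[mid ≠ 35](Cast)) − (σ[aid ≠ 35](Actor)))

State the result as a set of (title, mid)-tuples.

{(Beta, 36), (Echo, 19), (Lyra, 8), (Vega, 8), (Zephyr, 18)}

Selection mid ≠ 35: {(Argo, 1, 32), (Argo, 8, 29), (Beta, 36, 13), (Echo, 19, 16), (Gamma, 24, 26), (Lyra, 8, 36), (Omega, 2, 25), (Vega, 8, 25), (Zephyr, 18, 35)}
Selection aid ≠ 35: {(Argo, 1, 32), (Argo, 17, 30), (Argo, 8, 29), (Atlas, 8, 2), (Delta, 23, 18), (Gamma, 13, 39), (Gamma, 24, 26), (Gamma, 3, 25), (Omega, 2, 25), (Orion, 2, 27), (Orion, 37, 15), (Zephyr, 36, 2)}
Taking the difference: {(Beta, 36, 13), (Echo, 19, 16), (Lyra, 8, 36), (Vega, 8, 25), (Zephyr, 18, 35)}
Projecting to title, mid: {(Beta, 36), (Echo, 19), (Lyra, 8), (Vega, 8), (Zephyr, 18)}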